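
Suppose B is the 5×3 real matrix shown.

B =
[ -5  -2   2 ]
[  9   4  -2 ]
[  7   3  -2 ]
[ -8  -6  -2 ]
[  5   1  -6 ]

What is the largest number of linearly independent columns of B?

Row reduce to echelon form.
R2 ← R2 + (9/5)·R1: [0, 2/5, 8/5]
R3 ← R3 + (7/5)·R1: [0, 1/5, 4/5]
R4 ← R4 − (8/5)·R1: [0, -14/5, -26/5]
R5 ← R5 + R1: [0, -1, -4]
R3 ← R3 − (1/2)·R2: [0, 0, 0]
R4 ← R4 + (7)·R2: [0, 0, 6]
R5 ← R5 + (5/2)·R2: [0, 0, 0]
Swap R3 ↔ R4
Echelon form has 3 nonzero rows, so rank(B) = 3.
The rank gives the maximum number of linearly independent columns: 3.

3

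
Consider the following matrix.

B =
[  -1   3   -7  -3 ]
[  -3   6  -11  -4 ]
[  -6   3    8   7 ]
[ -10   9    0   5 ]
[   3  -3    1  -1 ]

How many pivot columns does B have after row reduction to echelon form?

2

Row reduce to echelon form.
R2 ← R2 − (3)·R1: [0, -3, 10, 5]
R3 ← R3 − (6)·R1: [0, -15, 50, 25]
R4 ← R4 − (10)·R1: [0, -21, 70, 35]
R5 ← R5 + (3)·R1: [0, 6, -20, -10]
R3 ← R3 − (5)·R2: [0, 0, 0, 0]
R4 ← R4 − (7)·R2: [0, 0, 0, 0]
R5 ← R5 + (2)·R2: [0, 0, 0, 0]
Echelon form has 2 nonzero rows, so rank(B) = 2.
Each nonzero row contributes one pivot column: 2 pivot columns.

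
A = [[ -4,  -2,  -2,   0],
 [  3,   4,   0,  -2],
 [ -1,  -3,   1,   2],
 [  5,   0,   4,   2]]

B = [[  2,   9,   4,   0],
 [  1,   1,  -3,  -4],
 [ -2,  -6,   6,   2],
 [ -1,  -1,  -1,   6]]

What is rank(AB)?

First compute AB:
[[ -6, -26, -22,   4],
 [ 12,  33,   2, -28],
 [ -9, -20,   9,  26],
 [  0,  19,  42,  20]]
Now row reduce the product.
R2 ← R2 + (2)·R1: [0, -19, -42, -20]
R3 ← R3 − (3/2)·R1: [0, 19, 42, 20]
R3 ← R3 + R2: [0, 0, 0, 0]
R4 ← R4 + R2: [0, 0, 0, 0]
2 nonzero rows, so rank(AB) = 2.

2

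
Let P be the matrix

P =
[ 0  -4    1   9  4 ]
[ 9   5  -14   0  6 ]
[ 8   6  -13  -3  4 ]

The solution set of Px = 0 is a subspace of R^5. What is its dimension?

Row reduce to echelon form.
Swap R1 ↔ R2
R3 ← R3 − (8/9)·R1: [0, 14/9, -5/9, -3, -4/3]
R3 ← R3 + (7/18)·R2: [0, 0, -1/6, 1/2, 2/9]
3 nonzero rows, so rank(P) = 3.
P has 5 columns; by rank–nullity, nullity = 5 − 3 = 2.

2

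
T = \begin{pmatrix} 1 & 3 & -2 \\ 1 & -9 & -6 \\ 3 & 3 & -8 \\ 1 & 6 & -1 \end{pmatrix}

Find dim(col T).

Row reduce to echelon form.
R2 ← R2 − R1: [0, -12, -4]
R3 ← R3 − (3)·R1: [0, -6, -2]
R4 ← R4 − R1: [0, 3, 1]
R3 ← R3 − (1/2)·R2: [0, 0, 0]
R4 ← R4 + (1/4)·R2: [0, 0, 0]
Echelon form has 2 nonzero rows, so rank(T) = 2.
The column space has dimension equal to the rank: 2.

2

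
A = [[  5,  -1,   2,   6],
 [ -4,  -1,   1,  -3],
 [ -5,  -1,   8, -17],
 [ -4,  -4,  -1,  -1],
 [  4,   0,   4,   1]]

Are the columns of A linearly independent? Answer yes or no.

yes

Row reduce A to echelon form.
R2 ← R2 + (4/5)·R1: [0, -9/5, 13/5, 9/5]
R3 ← R3 + R1: [0, -2, 10, -11]
R4 ← R4 + (4/5)·R1: [0, -24/5, 3/5, 19/5]
R5 ← R5 − (4/5)·R1: [0, 4/5, 12/5, -19/5]
R3 ← R3 − (10/9)·R2: [0, 0, 64/9, -13]
R4 ← R4 − (8/3)·R2: [0, 0, -19/3, -1]
R5 ← R5 + (4/9)·R2: [0, 0, 32/9, -3]
R4 ← R4 + (57/64)·R3: [0, 0, 0, -805/64]
R5 ← R5 − (1/2)·R3: [0, 0, 0, 7/2]
R5 ← R5 + (32/115)·R4: [0, 0, 0, 0]
4 pivots among 4 columns.
Every column is a pivot column, so the columns are linearly independent.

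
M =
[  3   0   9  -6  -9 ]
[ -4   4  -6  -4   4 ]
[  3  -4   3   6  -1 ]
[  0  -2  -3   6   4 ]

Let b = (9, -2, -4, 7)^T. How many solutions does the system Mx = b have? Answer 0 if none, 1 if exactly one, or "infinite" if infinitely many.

0

Row reduce the augmented matrix [M | b].
R2 ← R2 + (4/3)·R1: [0, 4, 6, -12, -8, 10]
R3 ← R3 − R1: [0, -4, -6, 12, 8, -13]
R3 ← R3 + R2: [0, 0, 0, 0, 0, -3]
R4 ← R4 + (1/2)·R2: [0, 0, 0, 0, 0, 12]
R4 ← R4 + (4)·R3: [0, 0, 0, 0, 0, 0]
The echelon form has 3 nonzero rows; the last pivot sits in the augmented column, so rank(M) = 2 but rank([M|b]) = 3.
Since the ranks differ, the system is inconsistent.
It has no solutions.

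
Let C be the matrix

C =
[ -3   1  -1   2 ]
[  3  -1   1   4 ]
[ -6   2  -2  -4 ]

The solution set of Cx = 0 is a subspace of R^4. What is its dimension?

Row reduce to echelon form.
R2 ← R2 + R1: [0, 0, 0, 6]
R3 ← R3 − (2)·R1: [0, 0, 0, -8]
R3 ← R3 + (4/3)·R2: [0, 0, 0, 0]
2 nonzero rows, so rank(C) = 2.
C has 4 columns; by rank–nullity, nullity = 4 − 2 = 2.

2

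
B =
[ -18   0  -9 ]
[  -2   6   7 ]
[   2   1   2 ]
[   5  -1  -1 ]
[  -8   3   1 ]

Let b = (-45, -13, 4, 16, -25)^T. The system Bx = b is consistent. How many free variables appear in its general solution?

0

Row reduce the augmented matrix [B | b].
R2 ← R2 − (1/9)·R1: [0, 6, 8, -8]
R3 ← R3 + (1/9)·R1: [0, 1, 1, -1]
R4 ← R4 + (5/18)·R1: [0, -1, -7/2, 7/2]
R5 ← R5 − (4/9)·R1: [0, 3, 5, -5]
R3 ← R3 − (1/6)·R2: [0, 0, -1/3, 1/3]
R4 ← R4 + (1/6)·R2: [0, 0, -13/6, 13/6]
R5 ← R5 − (1/2)·R2: [0, 0, 1, -1]
R4 ← R4 − (13/2)·R3: [0, 0, 0, 0]
R5 ← R5 + (3)·R3: [0, 0, 0, 0]
The echelon form has 3 nonzero rows, and every pivot lies in the first 3 columns, so rank(B) = rank([B|b]) = 3.
The system is consistent.
Free variables = (unknowns) − (rank) = 3 − 3 = 0.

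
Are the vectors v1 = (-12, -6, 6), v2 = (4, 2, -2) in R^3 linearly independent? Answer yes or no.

Form the matrix with these vectors as rows and row reduce.
R2 ← R2 + (1/3)·R1: [0, 0, 0]
1 nonzero row, so the 2 vectors span a space of dimension 1.
Since 1 < 2, the vectors are linearly dependent.

no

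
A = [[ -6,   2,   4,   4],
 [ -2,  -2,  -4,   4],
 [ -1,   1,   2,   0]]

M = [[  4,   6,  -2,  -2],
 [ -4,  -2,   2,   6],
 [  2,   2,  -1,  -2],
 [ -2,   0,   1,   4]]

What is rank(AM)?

1

First compute AM:
[[-32, -32,  16,  32],
 [-16, -16,   8,  16],
 [ -4,  -4,   2,   4]]
Now row reduce the product.
R2 ← R2 − (1/2)·R1: [0, 0, 0, 0]
R3 ← R3 − (1/8)·R1: [0, 0, 0, 0]
1 nonzero row, so rank(AM) = 1.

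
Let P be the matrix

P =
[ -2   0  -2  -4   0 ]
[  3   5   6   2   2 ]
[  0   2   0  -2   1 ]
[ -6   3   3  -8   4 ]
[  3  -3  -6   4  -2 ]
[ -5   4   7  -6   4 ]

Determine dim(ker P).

Row reduce to echelon form.
R2 ← R2 + (3/2)·R1: [0, 5, 3, -4, 2]
R4 ← R4 − (3)·R1: [0, 3, 9, 4, 4]
R5 ← R5 + (3/2)·R1: [0, -3, -9, -2, -2]
R6 ← R6 − (5/2)·R1: [0, 4, 12, 4, 4]
R3 ← R3 − (2/5)·R2: [0, 0, -6/5, -2/5, 1/5]
R4 ← R4 − (3/5)·R2: [0, 0, 36/5, 32/5, 14/5]
R5 ← R5 + (3/5)·R2: [0, 0, -36/5, -22/5, -4/5]
R6 ← R6 − (4/5)·R2: [0, 0, 48/5, 36/5, 12/5]
R4 ← R4 + (6)·R3: [0, 0, 0, 4, 4]
R5 ← R5 − (6)·R3: [0, 0, 0, -2, -2]
R6 ← R6 + (8)·R3: [0, 0, 0, 4, 4]
R5 ← R5 + (1/2)·R4: [0, 0, 0, 0, 0]
R6 ← R6 − R4: [0, 0, 0, 0, 0]
4 nonzero rows, so rank(P) = 4.
P has 5 columns; by rank–nullity, nullity = 5 − 4 = 1.

1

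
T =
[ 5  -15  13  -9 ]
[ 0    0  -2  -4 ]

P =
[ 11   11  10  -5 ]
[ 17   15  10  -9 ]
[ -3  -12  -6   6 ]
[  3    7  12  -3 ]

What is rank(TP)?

First compute TP:
[[-266, -389, -286, 215],
 [ -6,  -4, -36,   0]]
Now row reduce the product.
R2 ← R2 − (3/133)·R1: [0, 635/133, -3930/133, -645/133]
2 nonzero rows, so rank(TP) = 2.

2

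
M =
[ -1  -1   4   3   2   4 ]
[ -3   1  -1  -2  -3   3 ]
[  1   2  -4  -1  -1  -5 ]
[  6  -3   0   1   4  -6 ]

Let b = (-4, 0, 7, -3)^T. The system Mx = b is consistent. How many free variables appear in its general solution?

2

Row reduce the augmented matrix [M | b].
R2 ← R2 − (3)·R1: [0, 4, -13, -11, -9, -9, 12]
R3 ← R3 + R1: [0, 1, 0, 2, 1, -1, 3]
R4 ← R4 + (6)·R1: [0, -9, 24, 19, 16, 18, -27]
R3 ← R3 − (1/4)·R2: [0, 0, 13/4, 19/4, 13/4, 5/4, 0]
R4 ← R4 + (9/4)·R2: [0, 0, -21/4, -23/4, -17/4, -9/4, 0]
R4 ← R4 + (21/13)·R3: [0, 0, 0, 25/13, 1, -3/13, 0]
The echelon form has 4 nonzero rows, and every pivot lies in the first 6 columns, so rank(M) = rank([M|b]) = 4.
The system is consistent.
Free variables = (unknowns) − (rank) = 6 − 4 = 2.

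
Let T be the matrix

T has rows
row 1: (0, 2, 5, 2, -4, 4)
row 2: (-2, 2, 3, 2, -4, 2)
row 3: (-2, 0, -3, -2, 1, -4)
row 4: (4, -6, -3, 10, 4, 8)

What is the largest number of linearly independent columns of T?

3

Row reduce to echelon form.
Swap R1 ↔ R2
R3 ← R3 − R1: [0, -2, -6, -4, 5, -6]
R4 ← R4 + (2)·R1: [0, -2, 3, 14, -4, 12]
R3 ← R3 + R2: [0, 0, -1, -2, 1, -2]
R4 ← R4 + R2: [0, 0, 8, 16, -8, 16]
R4 ← R4 + (8)·R3: [0, 0, 0, 0, 0, 0]
Echelon form has 3 nonzero rows, so rank(T) = 3.
The rank gives the maximum number of linearly independent columns: 3.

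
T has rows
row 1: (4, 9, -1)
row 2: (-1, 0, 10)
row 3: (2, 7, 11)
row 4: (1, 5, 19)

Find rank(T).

Row reduce to echelon form.
R2 ← R2 + (1/4)·R1: [0, 9/4, 39/4]
R3 ← R3 − (1/2)·R1: [0, 5/2, 23/2]
R4 ← R4 − (1/4)·R1: [0, 11/4, 77/4]
R3 ← R3 − (10/9)·R2: [0, 0, 2/3]
R4 ← R4 − (11/9)·R2: [0, 0, 22/3]
R4 ← R4 − (11)·R3: [0, 0, 0]
Echelon form has 3 nonzero rows, so rank(T) = 3.

3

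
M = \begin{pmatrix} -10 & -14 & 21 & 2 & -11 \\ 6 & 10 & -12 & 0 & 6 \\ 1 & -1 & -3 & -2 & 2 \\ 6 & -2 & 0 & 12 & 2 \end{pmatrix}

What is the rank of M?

3

Row reduce to echelon form.
R2 ← R2 + (3/5)·R1: [0, 8/5, 3/5, 6/5, -3/5]
R3 ← R3 + (1/10)·R1: [0, -12/5, -9/10, -9/5, 9/10]
R4 ← R4 + (3/5)·R1: [0, -52/5, 63/5, 66/5, -23/5]
R3 ← R3 + (3/2)·R2: [0, 0, 0, 0, 0]
R4 ← R4 + (13/2)·R2: [0, 0, 33/2, 21, -17/2]
Swap R3 ↔ R4
Echelon form has 3 nonzero rows, so rank(M) = 3.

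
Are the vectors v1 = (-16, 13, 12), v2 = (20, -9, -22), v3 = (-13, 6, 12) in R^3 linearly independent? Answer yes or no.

yes

Form the matrix with these vectors as rows and row reduce.
R2 ← R2 + (5/4)·R1: [0, 29/4, -7]
R3 ← R3 − (13/16)·R1: [0, -73/16, 9/4]
R3 ← R3 + (73/116)·R2: [0, 0, -125/58]
3 nonzero rows, so the 3 vectors span a space of dimension 3.
Since 3 = 3, the vectors are linearly independent.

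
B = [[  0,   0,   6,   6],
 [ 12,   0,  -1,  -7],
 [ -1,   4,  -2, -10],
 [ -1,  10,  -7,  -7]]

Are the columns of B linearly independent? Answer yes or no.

Row reduce B to echelon form.
Swap R1 ↔ R2
R3 ← R3 + (1/12)·R1: [0, 4, -25/12, -127/12]
R4 ← R4 + (1/12)·R1: [0, 10, -85/12, -91/12]
Swap R2 ↔ R3
R4 ← R4 − (5/2)·R2: [0, 0, -15/8, 151/8]
R4 ← R4 + (5/16)·R3: [0, 0, 0, 83/4]
4 pivots among 4 columns.
Every column is a pivot column, so the columns are linearly independent.

yes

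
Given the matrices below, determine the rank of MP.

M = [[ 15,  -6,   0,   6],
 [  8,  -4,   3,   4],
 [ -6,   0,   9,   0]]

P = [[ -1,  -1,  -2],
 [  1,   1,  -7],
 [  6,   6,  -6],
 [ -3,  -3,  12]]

2

First compute MP:
[[-39, -39,  84],
 [ -6,  -6,  42],
 [ 60,  60, -42]]
Now row reduce the product.
R2 ← R2 − (2/13)·R1: [0, 0, 378/13]
R3 ← R3 + (20/13)·R1: [0, 0, 1134/13]
R3 ← R3 − (3)·R2: [0, 0, 0]
2 nonzero rows, so rank(MP) = 2.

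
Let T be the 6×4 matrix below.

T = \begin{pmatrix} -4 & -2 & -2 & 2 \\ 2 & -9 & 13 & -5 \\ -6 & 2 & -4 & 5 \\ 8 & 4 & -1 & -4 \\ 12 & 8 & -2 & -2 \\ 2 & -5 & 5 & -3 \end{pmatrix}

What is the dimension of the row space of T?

Row reduce to echelon form.
R2 ← R2 + (1/2)·R1: [0, -10, 12, -4]
R3 ← R3 − (3/2)·R1: [0, 5, -1, 2]
R4 ← R4 + (2)·R1: [0, 0, -5, 0]
R5 ← R5 + (3)·R1: [0, 2, -8, 4]
R6 ← R6 + (1/2)·R1: [0, -6, 4, -2]
R3 ← R3 + (1/2)·R2: [0, 0, 5, 0]
R5 ← R5 + (1/5)·R2: [0, 0, -28/5, 16/5]
R6 ← R6 − (3/5)·R2: [0, 0, -16/5, 2/5]
R4 ← R4 + R3: [0, 0, 0, 0]
R5 ← R5 + (28/25)·R3: [0, 0, 0, 16/5]
R6 ← R6 + (16/25)·R3: [0, 0, 0, 2/5]
Swap R4 ↔ R5
R6 ← R6 − (1/8)·R4: [0, 0, 0, 0]
Echelon form has 4 nonzero rows, so rank(T) = 4.
The row space has dimension equal to the rank: 4.

4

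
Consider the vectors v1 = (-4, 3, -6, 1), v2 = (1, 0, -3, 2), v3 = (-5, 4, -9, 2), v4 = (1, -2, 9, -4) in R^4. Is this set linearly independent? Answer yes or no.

no

Form the matrix with these vectors as rows and row reduce.
R2 ← R2 + (1/4)·R1: [0, 3/4, -9/2, 9/4]
R3 ← R3 − (5/4)·R1: [0, 1/4, -3/2, 3/4]
R4 ← R4 + (1/4)·R1: [0, -5/4, 15/2, -15/4]
R3 ← R3 − (1/3)·R2: [0, 0, 0, 0]
R4 ← R4 + (5/3)·R2: [0, 0, 0, 0]
2 nonzero rows, so the 4 vectors span a space of dimension 2.
Since 2 < 4, the vectors are linearly dependent.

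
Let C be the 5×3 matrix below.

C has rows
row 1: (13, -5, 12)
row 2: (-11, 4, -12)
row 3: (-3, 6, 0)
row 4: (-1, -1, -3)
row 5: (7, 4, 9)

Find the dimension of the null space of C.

0

Row reduce to echelon form.
R2 ← R2 + (11/13)·R1: [0, -3/13, -24/13]
R3 ← R3 + (3/13)·R1: [0, 63/13, 36/13]
R4 ← R4 + (1/13)·R1: [0, -18/13, -27/13]
R5 ← R5 − (7/13)·R1: [0, 87/13, 33/13]
R3 ← R3 + (21)·R2: [0, 0, -36]
R4 ← R4 − (6)·R2: [0, 0, 9]
R5 ← R5 + (29)·R2: [0, 0, -51]
R4 ← R4 + (1/4)·R3: [0, 0, 0]
R5 ← R5 − (17/12)·R3: [0, 0, 0]
3 nonzero rows, so rank(C) = 3.
C has 3 columns; by rank–nullity, nullity = 3 − 3 = 0.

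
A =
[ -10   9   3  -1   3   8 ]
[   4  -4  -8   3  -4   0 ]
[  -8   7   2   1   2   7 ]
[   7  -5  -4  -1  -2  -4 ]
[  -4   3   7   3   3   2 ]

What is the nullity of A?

1

Row reduce to echelon form.
R2 ← R2 + (2/5)·R1: [0, -2/5, -34/5, 13/5, -14/5, 16/5]
R3 ← R3 − (4/5)·R1: [0, -1/5, -2/5, 9/5, -2/5, 3/5]
R4 ← R4 + (7/10)·R1: [0, 13/10, -19/10, -17/10, 1/10, 8/5]
R5 ← R5 − (2/5)·R1: [0, -3/5, 29/5, 17/5, 9/5, -6/5]
R3 ← R3 − (1/2)·R2: [0, 0, 3, 1/2, 1, -1]
R4 ← R4 + (13/4)·R2: [0, 0, -24, 27/4, -9, 12]
R5 ← R5 − (3/2)·R2: [0, 0, 16, -1/2, 6, -6]
R4 ← R4 + (8)·R3: [0, 0, 0, 43/4, -1, 4]
R5 ← R5 − (16/3)·R3: [0, 0, 0, -19/6, 2/3, -2/3]
R5 ← R5 + (38/129)·R4: [0, 0, 0, 0, 16/43, 22/43]
5 nonzero rows, so rank(A) = 5.
A has 6 columns; by rank–nullity, nullity = 6 − 5 = 1.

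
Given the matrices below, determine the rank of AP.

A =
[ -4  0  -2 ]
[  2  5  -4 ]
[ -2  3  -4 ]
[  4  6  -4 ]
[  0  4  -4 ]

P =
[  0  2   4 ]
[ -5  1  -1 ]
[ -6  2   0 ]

2

First compute AP:
[[ 12, -12, -16],
 [ -1,   1,   3],
 [  9,  -9, -11],
 [ -6,   6,  10],
 [  4,  -4,  -4]]
Now row reduce the product.
R2 ← R2 + (1/12)·R1: [0, 0, 5/3]
R3 ← R3 − (3/4)·R1: [0, 0, 1]
R4 ← R4 + (1/2)·R1: [0, 0, 2]
R5 ← R5 − (1/3)·R1: [0, 0, 4/3]
R3 ← R3 − (3/5)·R2: [0, 0, 0]
R4 ← R4 − (6/5)·R2: [0, 0, 0]
R5 ← R5 − (4/5)·R2: [0, 0, 0]
2 nonzero rows, so rank(AP) = 2.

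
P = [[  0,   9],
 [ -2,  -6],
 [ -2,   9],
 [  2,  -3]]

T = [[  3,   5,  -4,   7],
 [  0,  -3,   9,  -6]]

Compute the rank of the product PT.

2

First compute PT:
[[  0, -27,  81, -54],
 [ -6,   8, -46,  22],
 [ -6, -37,  89, -68],
 [  6,  19, -35,  32]]
Now row reduce the product.
Swap R1 ↔ R2
R3 ← R3 − R1: [0, -45, 135, -90]
R4 ← R4 + R1: [0, 27, -81, 54]
R3 ← R3 − (5/3)·R2: [0, 0, 0, 0]
R4 ← R4 + R2: [0, 0, 0, 0]
2 nonzero rows, so rank(PT) = 2.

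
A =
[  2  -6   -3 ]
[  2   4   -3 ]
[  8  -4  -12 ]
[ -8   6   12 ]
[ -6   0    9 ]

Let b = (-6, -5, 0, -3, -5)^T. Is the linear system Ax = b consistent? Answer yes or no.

no

Row reduce the augmented matrix [A | b].
R2 ← R2 − R1: [0, 10, 0, 1]
R3 ← R3 − (4)·R1: [0, 20, 0, 24]
R4 ← R4 + (4)·R1: [0, -18, 0, -27]
R5 ← R5 + (3)·R1: [0, -18, 0, -23]
R3 ← R3 − (2)·R2: [0, 0, 0, 22]
R4 ← R4 + (9/5)·R2: [0, 0, 0, -126/5]
R5 ← R5 + (9/5)·R2: [0, 0, 0, -106/5]
R4 ← R4 + (63/55)·R3: [0, 0, 0, 0]
R5 ← R5 + (53/55)·R3: [0, 0, 0, 0]
The echelon form has 3 nonzero rows; the last pivot sits in the augmented column, so rank(A) = 2 but rank([A|b]) = 3.
Since the ranks differ, the system is inconsistent.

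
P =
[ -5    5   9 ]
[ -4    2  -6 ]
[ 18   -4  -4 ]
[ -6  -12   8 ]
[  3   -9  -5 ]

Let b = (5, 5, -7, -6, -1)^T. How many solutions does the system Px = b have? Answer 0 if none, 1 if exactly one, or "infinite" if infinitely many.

0

Row reduce the augmented matrix [P | b].
R2 ← R2 − (4/5)·R1: [0, -2, -66/5, 1]
R3 ← R3 + (18/5)·R1: [0, 14, 142/5, 11]
R4 ← R4 − (6/5)·R1: [0, -18, -14/5, -12]
R5 ← R5 + (3/5)·R1: [0, -6, 2/5, 2]
R3 ← R3 + (7)·R2: [0, 0, -64, 18]
R4 ← R4 − (9)·R2: [0, 0, 116, -21]
R5 ← R5 − (3)·R2: [0, 0, 40, -1]
R4 ← R4 + (29/16)·R3: [0, 0, 0, 93/8]
R5 ← R5 + (5/8)·R3: [0, 0, 0, 41/4]
R5 ← R5 − (82/93)·R4: [0, 0, 0, 0]
The echelon form has 4 nonzero rows; the last pivot sits in the augmented column, so rank(P) = 3 but rank([P|b]) = 4.
Since the ranks differ, the system is inconsistent.
It has no solutions.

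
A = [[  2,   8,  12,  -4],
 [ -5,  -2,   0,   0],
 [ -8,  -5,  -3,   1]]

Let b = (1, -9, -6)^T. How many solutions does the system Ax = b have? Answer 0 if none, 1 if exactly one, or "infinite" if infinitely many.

Row reduce the augmented matrix [A | b].
R2 ← R2 + (5/2)·R1: [0, 18, 30, -10, -13/2]
R3 ← R3 + (4)·R1: [0, 27, 45, -15, -2]
R3 ← R3 − (3/2)·R2: [0, 0, 0, 0, 31/4]
The echelon form has 3 nonzero rows; the last pivot sits in the augmented column, so rank(A) = 2 but rank([A|b]) = 3.
Since the ranks differ, the system is inconsistent.
It has no solutions.

0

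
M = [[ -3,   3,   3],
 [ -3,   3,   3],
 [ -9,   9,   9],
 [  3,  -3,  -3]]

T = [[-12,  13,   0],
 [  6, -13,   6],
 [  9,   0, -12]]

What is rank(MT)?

First compute MT:
[[ 81, -78, -18],
 [ 81, -78, -18],
 [243, -234, -54],
 [-81,  78,  18]]
Now row reduce the product.
R2 ← R2 − R1: [0, 0, 0]
R3 ← R3 − (3)·R1: [0, 0, 0]
R4 ← R4 + R1: [0, 0, 0]
1 nonzero row, so rank(MT) = 1.

1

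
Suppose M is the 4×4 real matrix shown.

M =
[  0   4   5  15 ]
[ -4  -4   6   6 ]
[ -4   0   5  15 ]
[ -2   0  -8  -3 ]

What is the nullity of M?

Row reduce to echelon form.
Swap R1 ↔ R2
R3 ← R3 − R1: [0, 4, -1, 9]
R4 ← R4 − (1/2)·R1: [0, 2, -11, -6]
R3 ← R3 − R2: [0, 0, -6, -6]
R4 ← R4 − (1/2)·R2: [0, 0, -27/2, -27/2]
R4 ← R4 − (9/4)·R3: [0, 0, 0, 0]
3 nonzero rows, so rank(M) = 3.
M has 4 columns; by rank–nullity, nullity = 4 − 3 = 1.

1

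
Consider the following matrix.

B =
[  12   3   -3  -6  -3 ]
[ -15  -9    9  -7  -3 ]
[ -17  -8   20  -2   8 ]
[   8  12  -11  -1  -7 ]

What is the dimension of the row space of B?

Row reduce to echelon form.
R2 ← R2 + (5/4)·R1: [0, -21/4, 21/4, -29/2, -27/4]
R3 ← R3 + (17/12)·R1: [0, -15/4, 63/4, -21/2, 15/4]
R4 ← R4 − (2/3)·R1: [0, 10, -9, 3, -5]
R3 ← R3 − (5/7)·R2: [0, 0, 12, -1/7, 60/7]
R4 ← R4 + (40/21)·R2: [0, 0, 1, -517/21, -125/7]
R4 ← R4 − (1/12)·R3: [0, 0, 0, -689/28, -130/7]
Echelon form has 4 nonzero rows, so rank(B) = 4.
The row space has dimension equal to the rank: 4.

4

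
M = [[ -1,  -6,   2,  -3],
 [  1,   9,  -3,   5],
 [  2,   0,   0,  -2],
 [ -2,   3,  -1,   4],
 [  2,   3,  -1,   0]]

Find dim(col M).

Row reduce to echelon form.
R2 ← R2 + R1: [0, 3, -1, 2]
R3 ← R3 + (2)·R1: [0, -12, 4, -8]
R4 ← R4 − (2)·R1: [0, 15, -5, 10]
R5 ← R5 + (2)·R1: [0, -9, 3, -6]
R3 ← R3 + (4)·R2: [0, 0, 0, 0]
R4 ← R4 − (5)·R2: [0, 0, 0, 0]
R5 ← R5 + (3)·R2: [0, 0, 0, 0]
Echelon form has 2 nonzero rows, so rank(M) = 2.
The column space has dimension equal to the rank: 2.

2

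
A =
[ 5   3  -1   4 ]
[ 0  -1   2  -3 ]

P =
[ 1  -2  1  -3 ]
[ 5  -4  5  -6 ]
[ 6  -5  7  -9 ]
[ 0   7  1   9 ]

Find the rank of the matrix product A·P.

2

First compute AP:
[[ 14,  11,  17,  12],
 [  7, -27,   6, -39]]
Now row reduce the product.
R2 ← R2 − (1/2)·R1: [0, -65/2, -5/2, -45]
2 nonzero rows, so rank(AP) = 2.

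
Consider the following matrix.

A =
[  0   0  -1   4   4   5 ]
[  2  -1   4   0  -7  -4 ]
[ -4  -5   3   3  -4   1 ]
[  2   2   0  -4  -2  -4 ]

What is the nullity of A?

Row reduce to echelon form.
Swap R1 ↔ R2
R3 ← R3 + (2)·R1: [0, -7, 11, 3, -18, -7]
R4 ← R4 − R1: [0, 3, -4, -4, 5, 0]
Swap R2 ↔ R3
R4 ← R4 + (3/7)·R2: [0, 0, 5/7, -19/7, -19/7, -3]
R4 ← R4 + (5/7)·R3: [0, 0, 0, 1/7, 1/7, 4/7]
4 nonzero rows, so rank(A) = 4.
A has 6 columns; by rank–nullity, nullity = 6 − 4 = 2.

2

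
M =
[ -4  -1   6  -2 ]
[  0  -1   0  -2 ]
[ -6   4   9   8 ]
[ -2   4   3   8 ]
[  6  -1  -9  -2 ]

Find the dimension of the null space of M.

2

Row reduce to echelon form.
R3 ← R3 − (3/2)·R1: [0, 11/2, 0, 11]
R4 ← R4 − (1/2)·R1: [0, 9/2, 0, 9]
R5 ← R5 + (3/2)·R1: [0, -5/2, 0, -5]
R3 ← R3 + (11/2)·R2: [0, 0, 0, 0]
R4 ← R4 + (9/2)·R2: [0, 0, 0, 0]
R5 ← R5 − (5/2)·R2: [0, 0, 0, 0]
2 nonzero rows, so rank(M) = 2.
M has 4 columns; by rank–nullity, nullity = 4 − 2 = 2.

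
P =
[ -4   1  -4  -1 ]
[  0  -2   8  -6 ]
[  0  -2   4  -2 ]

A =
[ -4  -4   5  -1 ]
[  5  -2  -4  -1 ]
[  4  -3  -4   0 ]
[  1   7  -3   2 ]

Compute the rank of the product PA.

3

First compute PA:
[[  4,  19,  -5,   1],
 [ 16, -62,  -6, -10],
 [  4, -22,  -2,  -2]]
Now row reduce the product.
R2 ← R2 − (4)·R1: [0, -138, 14, -14]
R3 ← R3 − R1: [0, -41, 3, -3]
R3 ← R3 − (41/138)·R2: [0, 0, -80/69, 80/69]
3 nonzero rows, so rank(PA) = 3.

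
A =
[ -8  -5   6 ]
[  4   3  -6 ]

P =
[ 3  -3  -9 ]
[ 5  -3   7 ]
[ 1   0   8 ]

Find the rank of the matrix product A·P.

2

First compute AP:
[[-43,  39,  85],
 [ 21, -21, -63]]
Now row reduce the product.
R2 ← R2 + (21/43)·R1: [0, -84/43, -924/43]
2 nonzero rows, so rank(AP) = 2.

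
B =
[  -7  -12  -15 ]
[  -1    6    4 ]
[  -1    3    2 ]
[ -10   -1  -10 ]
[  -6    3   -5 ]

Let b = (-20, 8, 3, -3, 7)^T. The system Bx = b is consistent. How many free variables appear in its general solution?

Row reduce the augmented matrix [B | b].
R2 ← R2 − (1/7)·R1: [0, 54/7, 43/7, 76/7]
R3 ← R3 − (1/7)·R1: [0, 33/7, 29/7, 41/7]
R4 ← R4 − (10/7)·R1: [0, 113/7, 80/7, 179/7]
R5 ← R5 − (6/7)·R1: [0, 93/7, 55/7, 169/7]
R3 ← R3 − (11/18)·R2: [0, 0, 7/18, -7/9]
R4 ← R4 − (113/54)·R2: [0, 0, -77/54, 77/27]
R5 ← R5 − (31/18)·R2: [0, 0, -49/18, 49/9]
R4 ← R4 + (11/3)·R3: [0, 0, 0, 0]
R5 ← R5 + (7)·R3: [0, 0, 0, 0]
The echelon form has 3 nonzero rows, and every pivot lies in the first 3 columns, so rank(B) = rank([B|b]) = 3.
The system is consistent.
Free variables = (unknowns) − (rank) = 3 − 3 = 0.

0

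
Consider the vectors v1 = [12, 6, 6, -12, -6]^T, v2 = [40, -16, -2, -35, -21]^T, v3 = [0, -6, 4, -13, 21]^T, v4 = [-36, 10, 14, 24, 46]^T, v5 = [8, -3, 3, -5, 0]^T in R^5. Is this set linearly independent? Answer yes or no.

Form the matrix with these vectors as rows and row reduce.
R2 ← R2 − (10/3)·R1: [0, -36, -22, 5, -1]
R4 ← R4 + (3)·R1: [0, 28, 32, -12, 28]
R5 ← R5 − (2/3)·R1: [0, -7, -1, 3, 4]
R3 ← R3 − (1/6)·R2: [0, 0, 23/3, -83/6, 127/6]
R4 ← R4 + (7/9)·R2: [0, 0, 134/9, -73/9, 245/9]
R5 ← R5 − (7/36)·R2: [0, 0, 59/18, 73/36, 151/36]
R4 ← R4 − (134/69)·R3: [0, 0, 0, 1294/69, -958/69]
R5 ← R5 − (59/138)·R3: [0, 0, 0, 548/69, -335/69]
R5 ← R5 − (274/647)·R4: [0, 0, 0, 0, 663/647]
5 nonzero rows, so the 5 vectors span a space of dimension 5.
Since 5 = 5, the vectors are linearly independent.

yes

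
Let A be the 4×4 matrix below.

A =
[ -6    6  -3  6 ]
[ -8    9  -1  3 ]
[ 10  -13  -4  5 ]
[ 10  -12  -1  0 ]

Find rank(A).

2

Row reduce to echelon form.
R2 ← R2 − (4/3)·R1: [0, 1, 3, -5]
R3 ← R3 + (5/3)·R1: [0, -3, -9, 15]
R4 ← R4 + (5/3)·R1: [0, -2, -6, 10]
R3 ← R3 + (3)·R2: [0, 0, 0, 0]
R4 ← R4 + (2)·R2: [0, 0, 0, 0]
Echelon form has 2 nonzero rows, so rank(A) = 2.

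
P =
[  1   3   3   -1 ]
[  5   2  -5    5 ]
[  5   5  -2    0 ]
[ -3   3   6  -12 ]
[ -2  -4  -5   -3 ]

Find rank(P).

Row reduce to echelon form.
R2 ← R2 − (5)·R1: [0, -13, -20, 10]
R3 ← R3 − (5)·R1: [0, -10, -17, 5]
R4 ← R4 + (3)·R1: [0, 12, 15, -15]
R5 ← R5 + (2)·R1: [0, 2, 1, -5]
R3 ← R3 − (10/13)·R2: [0, 0, -21/13, -35/13]
R4 ← R4 + (12/13)·R2: [0, 0, -45/13, -75/13]
R5 ← R5 + (2/13)·R2: [0, 0, -27/13, -45/13]
R4 ← R4 − (15/7)·R3: [0, 0, 0, 0]
R5 ← R5 − (9/7)·R3: [0, 0, 0, 0]
Echelon form has 3 nonzero rows, so rank(P) = 3.

3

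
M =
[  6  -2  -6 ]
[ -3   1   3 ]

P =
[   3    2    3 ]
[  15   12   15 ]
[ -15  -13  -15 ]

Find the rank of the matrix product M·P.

1

First compute MP:
[[ 78,  66,  78],
 [-39, -33, -39]]
Now row reduce the product.
R2 ← R2 + (1/2)·R1: [0, 0, 0]
1 nonzero row, so rank(MP) = 1.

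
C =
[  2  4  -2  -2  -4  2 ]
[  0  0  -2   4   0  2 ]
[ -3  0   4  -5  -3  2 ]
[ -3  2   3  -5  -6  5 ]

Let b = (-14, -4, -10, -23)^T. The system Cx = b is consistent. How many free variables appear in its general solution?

Row reduce the augmented matrix [C | b].
R3 ← R3 + (3/2)·R1: [0, 6, 1, -8, -9, 5, -31]
R4 ← R4 + (3/2)·R1: [0, 8, 0, -8, -12, 8, -44]
Swap R2 ↔ R3
R4 ← R4 − (4/3)·R2: [0, 0, -4/3, 8/3, 0, 4/3, -8/3]
R4 ← R4 − (2/3)·R3: [0, 0, 0, 0, 0, 0, 0]
The echelon form has 3 nonzero rows, and every pivot lies in the first 6 columns, so rank(C) = rank([C|b]) = 3.
The system is consistent.
Free variables = (unknowns) − (rank) = 6 − 3 = 3.

3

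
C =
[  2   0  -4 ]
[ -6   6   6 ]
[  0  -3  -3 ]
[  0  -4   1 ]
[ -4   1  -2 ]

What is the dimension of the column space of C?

Row reduce to echelon form.
R2 ← R2 + (3)·R1: [0, 6, -6]
R5 ← R5 + (2)·R1: [0, 1, -10]
R3 ← R3 + (1/2)·R2: [0, 0, -6]
R4 ← R4 + (2/3)·R2: [0, 0, -3]
R5 ← R5 − (1/6)·R2: [0, 0, -9]
R4 ← R4 − (1/2)·R3: [0, 0, 0]
R5 ← R5 − (3/2)·R3: [0, 0, 0]
Echelon form has 3 nonzero rows, so rank(C) = 3.
The column space has dimension equal to the rank: 3.

3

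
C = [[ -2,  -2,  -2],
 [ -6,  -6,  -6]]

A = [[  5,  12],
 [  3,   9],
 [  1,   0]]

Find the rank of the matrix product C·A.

First compute CA:
[[-18, -42],
 [-54, -126]]
Now row reduce the product.
R2 ← R2 − (3)·R1: [0, 0]
1 nonzero row, so rank(CA) = 1.

1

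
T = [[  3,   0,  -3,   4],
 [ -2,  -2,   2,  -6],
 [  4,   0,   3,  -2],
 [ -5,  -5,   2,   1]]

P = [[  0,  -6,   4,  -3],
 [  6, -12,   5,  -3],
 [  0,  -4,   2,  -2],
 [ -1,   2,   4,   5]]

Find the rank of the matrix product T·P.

4

First compute TP:
[[ -4,   2,  22,  17],
 [ -6,  16, -38, -22],
 [  2, -40,  14, -28],
 [-31,  84, -37,  31]]
Now row reduce the product.
R2 ← R2 − (3/2)·R1: [0, 13, -71, -95/2]
R3 ← R3 + (1/2)·R1: [0, -39, 25, -39/2]
R4 ← R4 − (31/4)·R1: [0, 137/2, -415/2, -403/4]
R3 ← R3 + (3)·R2: [0, 0, -188, -162]
R4 ← R4 − (137/26)·R2: [0, 0, 2166/13, 1944/13]
R4 ← R4 + (1083/1222)·R3: [0, 0, 0, 3645/611]
4 nonzero rows, so rank(TP) = 4.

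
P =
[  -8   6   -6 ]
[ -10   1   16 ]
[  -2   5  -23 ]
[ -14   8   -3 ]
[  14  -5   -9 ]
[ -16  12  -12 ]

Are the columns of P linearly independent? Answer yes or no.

yes

Row reduce P to echelon form.
R2 ← R2 − (5/4)·R1: [0, -13/2, 47/2]
R3 ← R3 − (1/4)·R1: [0, 7/2, -43/2]
R4 ← R4 − (7/4)·R1: [0, -5/2, 15/2]
R5 ← R5 + (7/4)·R1: [0, 11/2, -39/2]
R6 ← R6 − (2)·R1: [0, 0, 0]
R3 ← R3 + (7/13)·R2: [0, 0, -115/13]
R4 ← R4 − (5/13)·R2: [0, 0, -20/13]
R5 ← R5 + (11/13)·R2: [0, 0, 5/13]
R4 ← R4 − (4/23)·R3: [0, 0, 0]
R5 ← R5 + (1/23)·R3: [0, 0, 0]
3 pivots among 3 columns.
Every column is a pivot column, so the columns are linearly independent.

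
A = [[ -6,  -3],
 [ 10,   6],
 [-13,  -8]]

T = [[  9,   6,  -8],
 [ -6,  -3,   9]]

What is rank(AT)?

First compute AT:
[[-36, -27,  21],
 [ 54,  42, -26],
 [-69, -54,  32]]
Now row reduce the product.
R2 ← R2 + (3/2)·R1: [0, 3/2, 11/2]
R3 ← R3 − (23/12)·R1: [0, -9/4, -33/4]
R3 ← R3 + (3/2)·R2: [0, 0, 0]
2 nonzero rows, so rank(AT) = 2.

2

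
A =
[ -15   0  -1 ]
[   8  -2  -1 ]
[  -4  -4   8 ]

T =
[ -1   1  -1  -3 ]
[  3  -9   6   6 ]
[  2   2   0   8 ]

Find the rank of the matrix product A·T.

First compute AT:
[[ 13, -17,  15,  37],
 [-16,  24, -20, -44],
 [  8,  48, -20,  52]]
Now row reduce the product.
R2 ← R2 + (16/13)·R1: [0, 40/13, -20/13, 20/13]
R3 ← R3 − (8/13)·R1: [0, 760/13, -380/13, 380/13]
R3 ← R3 − (19)·R2: [0, 0, 0, 0]
2 nonzero rows, so rank(AT) = 2.

2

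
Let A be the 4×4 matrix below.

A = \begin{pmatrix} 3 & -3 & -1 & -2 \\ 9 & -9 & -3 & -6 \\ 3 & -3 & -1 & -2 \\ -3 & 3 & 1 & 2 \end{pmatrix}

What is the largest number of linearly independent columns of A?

Row reduce to echelon form.
R2 ← R2 − (3)·R1: [0, 0, 0, 0]
R3 ← R3 − R1: [0, 0, 0, 0]
R4 ← R4 + R1: [0, 0, 0, 0]
Echelon form has 1 nonzero row, so rank(A) = 1.
The rank gives the maximum number of linearly independent columns: 1.

1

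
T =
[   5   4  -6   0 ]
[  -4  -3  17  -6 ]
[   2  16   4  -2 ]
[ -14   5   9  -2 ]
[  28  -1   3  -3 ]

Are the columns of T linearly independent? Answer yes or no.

Row reduce T to echelon form.
R2 ← R2 + (4/5)·R1: [0, 1/5, 61/5, -6]
R3 ← R3 − (2/5)·R1: [0, 72/5, 32/5, -2]
R4 ← R4 + (14/5)·R1: [0, 81/5, -39/5, -2]
R5 ← R5 − (28/5)·R1: [0, -117/5, 183/5, -3]
R3 ← R3 − (72)·R2: [0, 0, -872, 430]
R4 ← R4 − (81)·R2: [0, 0, -996, 484]
R5 ← R5 + (117)·R2: [0, 0, 1464, -705]
R4 ← R4 − (249/218)·R3: [0, 0, 0, -779/109]
R5 ← R5 + (183/109)·R3: [0, 0, 0, 1845/109]
R5 ← R5 + (45/19)·R4: [0, 0, 0, 0]
4 pivots among 4 columns.
Every column is a pivot column, so the columns are linearly independent.

yes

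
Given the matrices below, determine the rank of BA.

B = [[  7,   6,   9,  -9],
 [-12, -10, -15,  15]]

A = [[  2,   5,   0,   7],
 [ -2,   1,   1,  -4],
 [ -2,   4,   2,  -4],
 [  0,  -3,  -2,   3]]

2

First compute BA:
[[-16, 104,  42, -38],
 [ 26, -175, -70,  61]]
Now row reduce the product.
R2 ← R2 + (13/8)·R1: [0, -6, -7/4, -3/4]
2 nonzero rows, so rank(BA) = 2.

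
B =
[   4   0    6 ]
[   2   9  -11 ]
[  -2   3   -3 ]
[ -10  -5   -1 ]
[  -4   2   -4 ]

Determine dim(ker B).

Row reduce to echelon form.
R2 ← R2 − (1/2)·R1: [0, 9, -14]
R3 ← R3 + (1/2)·R1: [0, 3, 0]
R4 ← R4 + (5/2)·R1: [0, -5, 14]
R5 ← R5 + R1: [0, 2, 2]
R3 ← R3 − (1/3)·R2: [0, 0, 14/3]
R4 ← R4 + (5/9)·R2: [0, 0, 56/9]
R5 ← R5 − (2/9)·R2: [0, 0, 46/9]
R4 ← R4 − (4/3)·R3: [0, 0, 0]
R5 ← R5 − (23/21)·R3: [0, 0, 0]
3 nonzero rows, so rank(B) = 3.
B has 3 columns; by rank–nullity, nullity = 3 − 3 = 0.

0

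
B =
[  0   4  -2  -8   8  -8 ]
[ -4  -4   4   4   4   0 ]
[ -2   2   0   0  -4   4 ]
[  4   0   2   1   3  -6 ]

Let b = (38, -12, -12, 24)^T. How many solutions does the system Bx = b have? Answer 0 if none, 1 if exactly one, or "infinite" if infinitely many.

infinite

Row reduce the augmented matrix [B | b].
Swap R1 ↔ R2
R3 ← R3 − (1/2)·R1: [0, 4, -2, -2, -6, 4, -6]
R4 ← R4 + R1: [0, -4, 6, 5, 7, -6, 12]
R3 ← R3 − R2: [0, 0, 0, 6, -14, 12, -44]
R4 ← R4 + R2: [0, 0, 4, -3, 15, -14, 50]
Swap R3 ↔ R4
The echelon form has 4 nonzero rows, and every pivot lies in the first 6 columns, so rank(B) = rank([B|b]) = 4.
The system is consistent.
rank = 4 < 6 unknowns, so there are infinitely many solutions.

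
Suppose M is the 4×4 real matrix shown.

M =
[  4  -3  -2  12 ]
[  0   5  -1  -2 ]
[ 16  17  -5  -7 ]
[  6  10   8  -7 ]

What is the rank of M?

4

Row reduce to echelon form.
R3 ← R3 − (4)·R1: [0, 29, 3, -55]
R4 ← R4 − (3/2)·R1: [0, 29/2, 11, -25]
R3 ← R3 − (29/5)·R2: [0, 0, 44/5, -217/5]
R4 ← R4 − (29/10)·R2: [0, 0, 139/10, -96/5]
R4 ← R4 − (139/88)·R3: [0, 0, 0, 4343/88]
Echelon form has 4 nonzero rows, so rank(M) = 4.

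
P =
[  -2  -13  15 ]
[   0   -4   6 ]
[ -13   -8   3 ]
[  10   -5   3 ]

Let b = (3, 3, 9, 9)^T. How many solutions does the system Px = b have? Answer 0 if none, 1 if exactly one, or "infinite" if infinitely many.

0

Row reduce the augmented matrix [P | b].
R3 ← R3 − (13/2)·R1: [0, 153/2, -189/2, -21/2]
R4 ← R4 + (5)·R1: [0, -70, 78, 24]
R3 ← R3 + (153/8)·R2: [0, 0, 81/4, 375/8]
R4 ← R4 − (35/2)·R2: [0, 0, -27, -57/2]
R4 ← R4 + (4/3)·R3: [0, 0, 0, 34]
The echelon form has 4 nonzero rows; the last pivot sits in the augmented column, so rank(P) = 3 but rank([P|b]) = 4.
Since the ranks differ, the system is inconsistent.
It has no solutions.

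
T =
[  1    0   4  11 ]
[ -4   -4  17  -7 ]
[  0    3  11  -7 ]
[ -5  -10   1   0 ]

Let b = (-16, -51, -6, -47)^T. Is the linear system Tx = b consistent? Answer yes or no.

yes

Row reduce the augmented matrix [T | b].
R2 ← R2 + (4)·R1: [0, -4, 33, 37, -115]
R4 ← R4 + (5)·R1: [0, -10, 21, 55, -127]
R3 ← R3 + (3/4)·R2: [0, 0, 143/4, 83/4, -369/4]
R4 ← R4 − (5/2)·R2: [0, 0, -123/2, -75/2, 321/2]
R4 ← R4 + (246/143)·R3: [0, 0, 0, -258/143, 258/143]
The echelon form has 4 nonzero rows, and every pivot lies in the first 4 columns, so rank(T) = rank([T|b]) = 4.
The system is consistent.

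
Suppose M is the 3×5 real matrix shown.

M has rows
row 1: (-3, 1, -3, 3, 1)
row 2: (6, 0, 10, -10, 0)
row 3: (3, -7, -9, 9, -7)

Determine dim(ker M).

3

Row reduce to echelon form.
R2 ← R2 + (2)·R1: [0, 2, 4, -4, 2]
R3 ← R3 + R1: [0, -6, -12, 12, -6]
R3 ← R3 + (3)·R2: [0, 0, 0, 0, 0]
2 nonzero rows, so rank(M) = 2.
M has 5 columns; by rank–nullity, nullity = 5 − 2 = 3.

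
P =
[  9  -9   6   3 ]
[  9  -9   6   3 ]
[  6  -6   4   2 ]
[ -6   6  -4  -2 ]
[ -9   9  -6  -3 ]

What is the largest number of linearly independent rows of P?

1

Row reduce to echelon form.
R2 ← R2 − R1: [0, 0, 0, 0]
R3 ← R3 − (2/3)·R1: [0, 0, 0, 0]
R4 ← R4 + (2/3)·R1: [0, 0, 0, 0]
R5 ← R5 + R1: [0, 0, 0, 0]
Echelon form has 1 nonzero row, so rank(P) = 1.
The rank gives the maximum number of linearly independent rows: 1.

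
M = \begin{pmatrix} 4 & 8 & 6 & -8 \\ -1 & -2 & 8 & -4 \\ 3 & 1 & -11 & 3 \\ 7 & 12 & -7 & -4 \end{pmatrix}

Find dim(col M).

Row reduce to echelon form.
R2 ← R2 + (1/4)·R1: [0, 0, 19/2, -6]
R3 ← R3 − (3/4)·R1: [0, -5, -31/2, 9]
R4 ← R4 − (7/4)·R1: [0, -2, -35/2, 10]
Swap R2 ↔ R3
R4 ← R4 − (2/5)·R2: [0, 0, -113/10, 32/5]
R4 ← R4 + (113/95)·R3: [0, 0, 0, -14/19]
Echelon form has 4 nonzero rows, so rank(M) = 4.
The column space has dimension equal to the rank: 4.

4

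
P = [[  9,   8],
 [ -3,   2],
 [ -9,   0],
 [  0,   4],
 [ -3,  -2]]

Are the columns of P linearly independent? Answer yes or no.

yes

Row reduce P to echelon form.
R2 ← R2 + (1/3)·R1: [0, 14/3]
R3 ← R3 + R1: [0, 8]
R5 ← R5 + (1/3)·R1: [0, 2/3]
R3 ← R3 − (12/7)·R2: [0, 0]
R4 ← R4 − (6/7)·R2: [0, 0]
R5 ← R5 − (1/7)·R2: [0, 0]
2 pivots among 2 columns.
Every column is a pivot column, so the columns are linearly independent.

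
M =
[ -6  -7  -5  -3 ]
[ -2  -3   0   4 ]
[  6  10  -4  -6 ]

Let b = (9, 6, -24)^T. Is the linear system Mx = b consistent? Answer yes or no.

yes

Row reduce the augmented matrix [M | b].
R2 ← R2 − (1/3)·R1: [0, -2/3, 5/3, 5, 3]
R3 ← R3 + R1: [0, 3, -9, -9, -15]
R3 ← R3 + (9/2)·R2: [0, 0, -3/2, 27/2, -3/2]
The echelon form has 3 nonzero rows, and every pivot lies in the first 4 columns, so rank(M) = rank([M|b]) = 3.
The system is consistent.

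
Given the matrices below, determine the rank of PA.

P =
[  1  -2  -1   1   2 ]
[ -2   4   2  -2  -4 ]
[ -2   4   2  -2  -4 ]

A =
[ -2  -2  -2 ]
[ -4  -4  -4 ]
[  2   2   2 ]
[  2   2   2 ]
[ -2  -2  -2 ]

1

First compute PA:
[[  2,   2,   2],
 [ -4,  -4,  -4],
 [ -4,  -4,  -4]]
Now row reduce the product.
R2 ← R2 + (2)·R1: [0, 0, 0]
R3 ← R3 + (2)·R1: [0, 0, 0]
1 nonzero row, so rank(PA) = 1.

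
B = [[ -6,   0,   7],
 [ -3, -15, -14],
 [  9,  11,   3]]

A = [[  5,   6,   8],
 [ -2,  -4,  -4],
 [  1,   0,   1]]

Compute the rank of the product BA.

First compute BA:
[[-23, -36, -41],
 [  1,  42,  22],
 [ 26,  10,  31]]
Now row reduce the product.
R2 ← R2 + (1/23)·R1: [0, 930/23, 465/23]
R3 ← R3 + (26/23)·R1: [0, -706/23, -353/23]
R3 ← R3 + (353/465)·R2: [0, 0, 0]
2 nonzero rows, so rank(BA) = 2.

2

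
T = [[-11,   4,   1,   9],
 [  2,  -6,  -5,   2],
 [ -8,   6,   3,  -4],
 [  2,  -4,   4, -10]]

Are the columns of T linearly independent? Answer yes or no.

yes

Row reduce T to echelon form.
R2 ← R2 + (2/11)·R1: [0, -58/11, -53/11, 40/11]
R3 ← R3 − (8/11)·R1: [0, 34/11, 25/11, -116/11]
R4 ← R4 + (2/11)·R1: [0, -36/11, 46/11, -92/11]
R3 ← R3 + (17/29)·R2: [0, 0, -16/29, -244/29]
R4 ← R4 − (18/29)·R2: [0, 0, 208/29, -308/29]
R4 ← R4 + (13)·R3: [0, 0, 0, -120]
4 pivots among 4 columns.
Every column is a pivot column, so the columns are linearly independent.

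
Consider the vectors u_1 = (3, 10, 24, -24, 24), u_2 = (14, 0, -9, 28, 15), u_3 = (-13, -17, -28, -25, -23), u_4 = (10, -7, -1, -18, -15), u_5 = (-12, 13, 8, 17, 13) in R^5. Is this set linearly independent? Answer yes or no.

yes

Form the matrix with these vectors as rows and row reduce.
R2 ← R2 − (14/3)·R1: [0, -140/3, -121, 140, -97]
R3 ← R3 + (13/3)·R1: [0, 79/3, 76, -129, 81]
R4 ← R4 − (10/3)·R1: [0, -121/3, -81, 62, -95]
R5 ← R5 + (4)·R1: [0, 53, 104, -79, 109]
R3 ← R3 + (79/140)·R2: [0, 0, 1081/140, -50, 3677/140]
R4 ← R4 − (121/140)·R2: [0, 0, 3301/140, -59, -1563/140]
R5 ← R5 + (159/140)·R2: [0, 0, -4679/140, 80, -163/140]
R4 ← R4 − (3301/1081)·R3: [0, 0, 0, 101271/1081, -98767/1081]
R5 ← R5 + (4679/1081)·R3: [0, 0, 0, -147470/1081, 121632/1081]
R5 ← R5 + (147470/101271)·R4: [0, 0, 0, 0, -2078978/101271]
5 nonzero rows, so the 5 vectors span a space of dimension 5.
Since 5 = 5, the vectors are linearly independent.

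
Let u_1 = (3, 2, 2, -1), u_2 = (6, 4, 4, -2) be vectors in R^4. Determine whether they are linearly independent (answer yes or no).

Form the matrix with these vectors as rows and row reduce.
R2 ← R2 − (2)·R1: [0, 0, 0, 0]
1 nonzero row, so the 2 vectors span a space of dimension 1.
Since 1 < 2, the vectors are linearly dependent.

no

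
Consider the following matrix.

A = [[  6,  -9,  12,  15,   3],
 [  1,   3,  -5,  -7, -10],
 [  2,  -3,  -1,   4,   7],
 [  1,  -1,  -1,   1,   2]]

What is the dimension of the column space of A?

Row reduce to echelon form.
R2 ← R2 − (1/6)·R1: [0, 9/2, -7, -19/2, -21/2]
R3 ← R3 − (1/3)·R1: [0, 0, -5, -1, 6]
R4 ← R4 − (1/6)·R1: [0, 1/2, -3, -3/2, 3/2]
R4 ← R4 − (1/9)·R2: [0, 0, -20/9, -4/9, 8/3]
R4 ← R4 − (4/9)·R3: [0, 0, 0, 0, 0]
Echelon form has 3 nonzero rows, so rank(A) = 3.
The column space has dimension equal to the rank: 3.

3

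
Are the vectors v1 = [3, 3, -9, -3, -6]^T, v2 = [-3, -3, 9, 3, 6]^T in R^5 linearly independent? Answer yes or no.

no

Form the matrix with these vectors as rows and row reduce.
R2 ← R2 + R1: [0, 0, 0, 0, 0]
1 nonzero row, so the 2 vectors span a space of dimension 1.
Since 1 < 2, the vectors are linearly dependent.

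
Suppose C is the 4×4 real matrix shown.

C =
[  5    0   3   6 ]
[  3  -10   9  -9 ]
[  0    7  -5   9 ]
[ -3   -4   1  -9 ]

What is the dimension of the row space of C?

3

Row reduce to echelon form.
R2 ← R2 − (3/5)·R1: [0, -10, 36/5, -63/5]
R4 ← R4 + (3/5)·R1: [0, -4, 14/5, -27/5]
R3 ← R3 + (7/10)·R2: [0, 0, 1/25, 9/50]
R4 ← R4 − (2/5)·R2: [0, 0, -2/25, -9/25]
R4 ← R4 + (2)·R3: [0, 0, 0, 0]
Echelon form has 3 nonzero rows, so rank(C) = 3.
The row space has dimension equal to the rank: 3.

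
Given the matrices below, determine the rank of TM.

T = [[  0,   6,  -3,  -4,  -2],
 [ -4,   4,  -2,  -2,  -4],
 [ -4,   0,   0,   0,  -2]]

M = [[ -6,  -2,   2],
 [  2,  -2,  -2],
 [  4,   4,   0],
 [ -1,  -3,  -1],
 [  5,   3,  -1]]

2

First compute TM:
[[ -6, -18,  -6],
 [  6, -14, -10],
 [ 14,   2,  -6]]
Now row reduce the product.
R2 ← R2 + R1: [0, -32, -16]
R3 ← R3 + (7/3)·R1: [0, -40, -20]
R3 ← R3 − (5/4)·R2: [0, 0, 0]
2 nonzero rows, so rank(TM) = 2.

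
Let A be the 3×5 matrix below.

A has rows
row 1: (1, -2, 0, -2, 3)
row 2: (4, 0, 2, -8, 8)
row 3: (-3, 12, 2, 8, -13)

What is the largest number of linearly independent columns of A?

Row reduce to echelon form.
R2 ← R2 − (4)·R1: [0, 8, 2, 0, -4]
R3 ← R3 + (3)·R1: [0, 6, 2, 2, -4]
R3 ← R3 − (3/4)·R2: [0, 0, 1/2, 2, -1]
Echelon form has 3 nonzero rows, so rank(A) = 3.
The rank gives the maximum number of linearly independent columns: 3.

3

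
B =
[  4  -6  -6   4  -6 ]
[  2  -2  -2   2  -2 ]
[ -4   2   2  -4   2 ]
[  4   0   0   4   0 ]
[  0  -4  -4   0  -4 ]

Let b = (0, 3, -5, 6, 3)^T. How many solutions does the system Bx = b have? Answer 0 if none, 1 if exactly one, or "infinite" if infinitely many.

Row reduce the augmented matrix [B | b].
R2 ← R2 − (1/2)·R1: [0, 1, 1, 0, 1, 3]
R3 ← R3 + R1: [0, -4, -4, 0, -4, -5]
R4 ← R4 − R1: [0, 6, 6, 0, 6, 6]
R3 ← R3 + (4)·R2: [0, 0, 0, 0, 0, 7]
R4 ← R4 − (6)·R2: [0, 0, 0, 0, 0, -12]
R5 ← R5 + (4)·R2: [0, 0, 0, 0, 0, 15]
R4 ← R4 + (12/7)·R3: [0, 0, 0, 0, 0, 0]
R5 ← R5 − (15/7)·R3: [0, 0, 0, 0, 0, 0]
The echelon form has 3 nonzero rows; the last pivot sits in the augmented column, so rank(B) = 2 but rank([B|b]) = 3.
Since the ranks differ, the system is inconsistent.
It has no solutions.

0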